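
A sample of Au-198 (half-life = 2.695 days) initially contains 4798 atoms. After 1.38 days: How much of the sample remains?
N = N₀(1/2)^(t/t½) = 3364 atoms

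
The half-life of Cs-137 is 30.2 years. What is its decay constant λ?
λ = ln(2)/t½ = 0.02295 year⁻¹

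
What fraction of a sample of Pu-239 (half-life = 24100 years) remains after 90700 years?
N/N₀ = (1/2)^(t/t½) = 0.07363 = 7.36%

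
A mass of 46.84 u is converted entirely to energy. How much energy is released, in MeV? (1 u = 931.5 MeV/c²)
E = mc² = 43630 MeV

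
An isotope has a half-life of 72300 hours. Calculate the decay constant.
λ = ln(2)/t½ = 9.587e-6 hour⁻¹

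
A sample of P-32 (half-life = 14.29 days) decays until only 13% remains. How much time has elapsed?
t = t½ × log₂(N₀/N) = 42.06 days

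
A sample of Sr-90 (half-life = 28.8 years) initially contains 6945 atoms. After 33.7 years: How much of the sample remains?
N = N₀(1/2)^(t/t½) = 3086 atoms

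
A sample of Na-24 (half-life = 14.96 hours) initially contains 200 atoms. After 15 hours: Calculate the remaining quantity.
N = N₀(1/2)^(t/t½) = 99.81 atoms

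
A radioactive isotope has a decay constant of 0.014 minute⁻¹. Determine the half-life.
t½ = ln(2)/λ = 49.51 minutes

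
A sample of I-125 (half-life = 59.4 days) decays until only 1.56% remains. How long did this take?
t = t½ × log₂(N₀/N) = 356.5 days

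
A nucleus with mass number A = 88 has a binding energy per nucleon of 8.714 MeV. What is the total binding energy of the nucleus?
B.E. = 8.714 × 88 = 766.8 MeV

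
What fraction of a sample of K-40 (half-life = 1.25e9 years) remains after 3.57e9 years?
N/N₀ = (1/2)^(t/t½) = 0.1381 = 13.8%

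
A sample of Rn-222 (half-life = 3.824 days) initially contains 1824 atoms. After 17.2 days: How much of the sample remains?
N = N₀(1/2)^(t/t½) = 80.73 atoms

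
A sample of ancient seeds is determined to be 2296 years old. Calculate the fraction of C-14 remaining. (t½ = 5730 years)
N/N₀ = (1/2)^(t/t½) = 0.7575 = 75.7%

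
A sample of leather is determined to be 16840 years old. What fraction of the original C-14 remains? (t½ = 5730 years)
N/N₀ = (1/2)^(t/t½) = 0.1304 = 13%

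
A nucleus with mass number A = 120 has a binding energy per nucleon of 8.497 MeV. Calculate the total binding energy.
B.E. = 8.497 × 120 = 1020 MeV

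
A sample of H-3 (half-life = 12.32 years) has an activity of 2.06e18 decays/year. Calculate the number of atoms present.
N = A/λ = 3.661e19 atoms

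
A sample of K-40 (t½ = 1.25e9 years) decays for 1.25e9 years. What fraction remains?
N/N₀ = (1/2)^(t/t½) = 0.5 = 50%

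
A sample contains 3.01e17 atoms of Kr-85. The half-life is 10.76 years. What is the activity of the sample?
A = λN = 1.939e16 decays/year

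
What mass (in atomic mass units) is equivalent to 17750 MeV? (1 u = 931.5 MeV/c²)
m = E/c² = 19.06 u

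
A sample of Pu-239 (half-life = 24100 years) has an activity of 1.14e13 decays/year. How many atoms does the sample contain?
N = A/λ = 3.964e17 atoms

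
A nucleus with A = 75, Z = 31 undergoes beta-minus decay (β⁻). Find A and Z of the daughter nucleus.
Daughter: A = 75, Z = 32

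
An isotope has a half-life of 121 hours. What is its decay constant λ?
λ = ln(2)/t½ = 0.005728 hour⁻¹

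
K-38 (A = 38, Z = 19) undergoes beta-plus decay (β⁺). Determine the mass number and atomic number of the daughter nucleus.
Daughter: A = 38, Z = 18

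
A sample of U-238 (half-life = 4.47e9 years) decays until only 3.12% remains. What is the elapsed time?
t = t½ × log₂(N₀/N) = 2.236e10 years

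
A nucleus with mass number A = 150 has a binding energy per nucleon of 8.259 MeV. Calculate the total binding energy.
B.E. = 8.259 × 150 = 1239 MeV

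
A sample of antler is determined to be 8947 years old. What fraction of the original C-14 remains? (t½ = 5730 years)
N/N₀ = (1/2)^(t/t½) = 0.3388 = 33.9%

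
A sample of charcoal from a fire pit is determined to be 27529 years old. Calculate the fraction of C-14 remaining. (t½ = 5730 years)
N/N₀ = (1/2)^(t/t½) = 0.03579 = 3.58%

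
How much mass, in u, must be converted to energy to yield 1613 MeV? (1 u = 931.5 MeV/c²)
m = E/c² = 1.732 u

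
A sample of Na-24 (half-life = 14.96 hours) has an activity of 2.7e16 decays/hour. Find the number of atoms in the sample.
N = A/λ = 5.827e17 atoms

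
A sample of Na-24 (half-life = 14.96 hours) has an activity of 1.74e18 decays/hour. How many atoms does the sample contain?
N = A/λ = 3.755e19 atoms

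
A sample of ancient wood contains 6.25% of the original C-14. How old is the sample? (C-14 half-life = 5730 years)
Age = t½ × log₂(1/ratio) = 22920 years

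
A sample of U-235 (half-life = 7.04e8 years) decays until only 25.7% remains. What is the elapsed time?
t = t½ × log₂(N₀/N) = 1.38e9 years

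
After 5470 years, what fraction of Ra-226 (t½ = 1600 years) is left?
N/N₀ = (1/2)^(t/t½) = 0.09351 = 9.35%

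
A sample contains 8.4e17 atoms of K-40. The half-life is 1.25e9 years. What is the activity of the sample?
A = λN = 4.658e8 decays/year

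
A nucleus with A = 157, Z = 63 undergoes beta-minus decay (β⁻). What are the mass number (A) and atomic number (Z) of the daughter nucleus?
Daughter: A = 157, Z = 64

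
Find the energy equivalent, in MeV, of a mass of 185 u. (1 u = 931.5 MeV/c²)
E = mc² = 1.723e5 MeV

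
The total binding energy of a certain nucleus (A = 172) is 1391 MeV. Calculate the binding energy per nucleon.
B.E./A = 1391/172 = 8.087 MeV/nucleon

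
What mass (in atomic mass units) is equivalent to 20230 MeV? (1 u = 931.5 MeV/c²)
m = E/c² = 21.72 u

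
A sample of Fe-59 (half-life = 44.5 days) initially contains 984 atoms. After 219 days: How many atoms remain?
N = N₀(1/2)^(t/t½) = 32.47 atoms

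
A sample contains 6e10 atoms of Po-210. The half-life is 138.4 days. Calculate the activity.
A = λN = 3.005e8 decays/day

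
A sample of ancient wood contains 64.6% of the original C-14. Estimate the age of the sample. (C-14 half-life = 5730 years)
Age = t½ × log₂(1/ratio) = 3612 years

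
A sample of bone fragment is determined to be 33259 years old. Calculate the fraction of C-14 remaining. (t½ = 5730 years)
N/N₀ = (1/2)^(t/t½) = 0.01789 = 1.79%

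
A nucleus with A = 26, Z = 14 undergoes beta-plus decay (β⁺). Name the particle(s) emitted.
β⁺: positron (e⁺) + neutrino (νₑ)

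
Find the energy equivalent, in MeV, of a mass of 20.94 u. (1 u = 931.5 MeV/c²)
E = mc² = 19510 MeV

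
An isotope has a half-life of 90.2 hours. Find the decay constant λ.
λ = ln(2)/t½ = 0.007685 hour⁻¹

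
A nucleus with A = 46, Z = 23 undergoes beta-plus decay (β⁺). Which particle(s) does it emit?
β⁺: positron (e⁺) + neutrino (νₑ)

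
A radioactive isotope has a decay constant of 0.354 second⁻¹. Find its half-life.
t½ = ln(2)/λ = 1.958 seconds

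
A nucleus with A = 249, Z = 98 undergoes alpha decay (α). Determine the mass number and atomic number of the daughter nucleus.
Daughter: A = 245, Z = 96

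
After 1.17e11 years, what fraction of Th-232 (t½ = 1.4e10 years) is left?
N/N₀ = (1/2)^(t/t½) = 0.00305 = 0.305%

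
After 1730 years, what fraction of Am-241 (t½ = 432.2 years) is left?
N/N₀ = (1/2)^(t/t½) = 0.06238 = 6.24%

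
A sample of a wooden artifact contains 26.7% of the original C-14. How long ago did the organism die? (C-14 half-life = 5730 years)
Age = t½ × log₂(1/ratio) = 10920 years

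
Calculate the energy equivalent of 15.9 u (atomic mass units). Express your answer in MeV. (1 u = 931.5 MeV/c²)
E = mc² = 14810 MeV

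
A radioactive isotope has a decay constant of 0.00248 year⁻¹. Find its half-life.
t½ = ln(2)/λ = 279.5 years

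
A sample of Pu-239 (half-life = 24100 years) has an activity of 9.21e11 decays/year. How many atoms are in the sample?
N = A/λ = 3.202e16 atoms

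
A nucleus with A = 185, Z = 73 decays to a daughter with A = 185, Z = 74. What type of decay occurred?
ΔA = 0, ΔZ = +1 ⇒ beta-minus decay (β⁻)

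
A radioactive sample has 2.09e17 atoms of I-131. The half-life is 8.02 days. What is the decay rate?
A = λN = 1.806e16 decays/day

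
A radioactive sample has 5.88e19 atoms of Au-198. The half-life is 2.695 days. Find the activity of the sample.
A = λN = 1.512e19 decays/day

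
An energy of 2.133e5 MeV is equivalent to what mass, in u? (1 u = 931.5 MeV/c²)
m = E/c² = 229 u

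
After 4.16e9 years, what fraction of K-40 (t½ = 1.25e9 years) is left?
N/N₀ = (1/2)^(t/t½) = 0.09958 = 9.96%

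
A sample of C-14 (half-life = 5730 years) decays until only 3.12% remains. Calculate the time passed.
t = t½ × log₂(N₀/N) = 28660 years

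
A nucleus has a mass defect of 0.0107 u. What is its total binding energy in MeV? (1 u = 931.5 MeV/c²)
B.E. = Δm × 931.5 = 9.967 MeV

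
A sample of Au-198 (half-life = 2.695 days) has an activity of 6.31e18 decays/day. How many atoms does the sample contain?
N = A/λ = 2.453e19 atoms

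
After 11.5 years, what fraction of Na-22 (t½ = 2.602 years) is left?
N/N₀ = (1/2)^(t/t½) = 0.04672 = 4.67%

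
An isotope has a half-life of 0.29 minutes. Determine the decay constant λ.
λ = ln(2)/t½ = 2.39 minute⁻¹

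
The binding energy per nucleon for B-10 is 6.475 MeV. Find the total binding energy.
B.E. = 6.475 × 10 = 64.75 MeV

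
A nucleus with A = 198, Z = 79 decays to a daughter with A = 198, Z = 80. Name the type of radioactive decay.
ΔA = 0, ΔZ = +1 ⇒ beta-minus decay (β⁻)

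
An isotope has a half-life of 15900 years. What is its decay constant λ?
λ = ln(2)/t½ = 4.359e-5 year⁻¹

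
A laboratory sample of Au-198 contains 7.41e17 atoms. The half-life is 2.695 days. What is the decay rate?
A = λN = 1.906e17 decays/day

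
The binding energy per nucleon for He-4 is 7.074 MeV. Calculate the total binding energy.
B.E. = 7.074 × 4 = 28.3 MeV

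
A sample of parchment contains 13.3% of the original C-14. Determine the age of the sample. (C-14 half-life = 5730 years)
Age = t½ × log₂(1/ratio) = 16680 years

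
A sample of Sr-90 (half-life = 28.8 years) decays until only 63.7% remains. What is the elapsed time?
t = t½ × log₂(N₀/N) = 18.74 years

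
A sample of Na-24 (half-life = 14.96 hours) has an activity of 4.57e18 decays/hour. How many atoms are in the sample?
N = A/λ = 9.863e19 atoms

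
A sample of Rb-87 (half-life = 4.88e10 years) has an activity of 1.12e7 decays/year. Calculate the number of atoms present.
N = A/λ = 7.885e17 atoms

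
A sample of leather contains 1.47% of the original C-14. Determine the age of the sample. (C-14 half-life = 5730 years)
Age = t½ × log₂(1/ratio) = 34880 years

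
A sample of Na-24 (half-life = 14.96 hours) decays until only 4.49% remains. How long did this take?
t = t½ × log₂(N₀/N) = 66.98 hours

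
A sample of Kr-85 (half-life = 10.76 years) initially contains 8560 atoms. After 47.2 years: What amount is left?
N = N₀(1/2)^(t/t½) = 409.2 atoms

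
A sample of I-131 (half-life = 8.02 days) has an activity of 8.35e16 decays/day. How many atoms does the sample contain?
N = A/λ = 9.661e17 atoms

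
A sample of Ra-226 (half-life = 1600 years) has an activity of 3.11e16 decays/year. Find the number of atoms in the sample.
N = A/λ = 7.179e19 atoms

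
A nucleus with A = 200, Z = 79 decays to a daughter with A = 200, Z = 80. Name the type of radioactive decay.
ΔA = 0, ΔZ = +1 ⇒ beta-minus decay (β⁻)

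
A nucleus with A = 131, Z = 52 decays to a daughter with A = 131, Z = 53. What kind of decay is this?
ΔA = 0, ΔZ = +1 ⇒ beta-minus decay (β⁻)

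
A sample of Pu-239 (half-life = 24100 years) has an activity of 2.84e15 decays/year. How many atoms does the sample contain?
N = A/λ = 9.874e19 atoms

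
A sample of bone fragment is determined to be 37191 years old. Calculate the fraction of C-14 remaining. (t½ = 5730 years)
N/N₀ = (1/2)^(t/t½) = 0.01112 = 1.11%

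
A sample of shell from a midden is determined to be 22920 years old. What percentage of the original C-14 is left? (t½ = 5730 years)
N/N₀ = (1/2)^(t/t½) = 0.0625 = 6.25%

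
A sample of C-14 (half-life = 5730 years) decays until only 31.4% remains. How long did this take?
t = t½ × log₂(N₀/N) = 9576 years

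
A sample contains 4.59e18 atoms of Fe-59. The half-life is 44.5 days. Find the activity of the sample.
A = λN = 7.15e16 decays/day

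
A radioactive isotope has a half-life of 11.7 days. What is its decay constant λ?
λ = ln(2)/t½ = 0.05924 day⁻¹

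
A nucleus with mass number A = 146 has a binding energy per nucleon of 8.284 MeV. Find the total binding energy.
B.E. = 8.284 × 146 = 1209 MeV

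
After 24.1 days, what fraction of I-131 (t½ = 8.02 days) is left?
N/N₀ = (1/2)^(t/t½) = 0.1246 = 12.5%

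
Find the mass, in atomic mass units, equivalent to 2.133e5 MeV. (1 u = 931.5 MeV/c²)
m = E/c² = 229 u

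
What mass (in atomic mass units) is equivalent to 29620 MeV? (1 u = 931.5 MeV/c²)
m = E/c² = 31.8 u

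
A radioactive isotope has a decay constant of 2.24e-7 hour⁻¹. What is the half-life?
t½ = ln(2)/λ = 3.094e6 hours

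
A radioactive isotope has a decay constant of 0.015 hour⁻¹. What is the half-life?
t½ = ln(2)/λ = 46.21 hours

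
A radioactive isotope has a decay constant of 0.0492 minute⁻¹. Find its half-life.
t½ = ln(2)/λ = 14.09 minutes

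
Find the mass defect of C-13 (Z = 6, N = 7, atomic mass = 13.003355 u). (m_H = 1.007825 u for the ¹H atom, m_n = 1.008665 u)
Δm = Z·m_H + N·m_n − M = 0.1043 u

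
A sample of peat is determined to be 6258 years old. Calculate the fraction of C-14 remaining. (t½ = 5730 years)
N/N₀ = (1/2)^(t/t½) = 0.4691 = 46.9%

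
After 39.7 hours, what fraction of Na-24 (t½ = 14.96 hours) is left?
N/N₀ = (1/2)^(t/t½) = 0.1589 = 15.9%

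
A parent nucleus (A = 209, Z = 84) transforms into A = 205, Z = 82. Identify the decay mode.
ΔA = -4, ΔZ = -2 ⇒ alpha decay (α)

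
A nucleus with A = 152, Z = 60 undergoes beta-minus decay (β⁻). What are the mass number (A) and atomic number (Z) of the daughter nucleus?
Daughter: A = 152, Z = 61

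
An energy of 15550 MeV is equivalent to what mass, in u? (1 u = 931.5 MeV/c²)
m = E/c² = 16.69 u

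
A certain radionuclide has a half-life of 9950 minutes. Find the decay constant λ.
λ = ln(2)/t½ = 6.966e-5 minute⁻¹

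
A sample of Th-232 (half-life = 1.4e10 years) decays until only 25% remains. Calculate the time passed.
t = t½ × log₂(N₀/N) = 2.8e10 years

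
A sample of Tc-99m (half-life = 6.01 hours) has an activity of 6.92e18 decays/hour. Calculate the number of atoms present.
N = A/λ = 6e19 atoms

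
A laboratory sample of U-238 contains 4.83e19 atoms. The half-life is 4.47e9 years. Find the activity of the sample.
A = λN = 7.49e9 decays/year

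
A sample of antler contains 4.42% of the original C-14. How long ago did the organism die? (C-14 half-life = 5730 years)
Age = t½ × log₂(1/ratio) = 25780 years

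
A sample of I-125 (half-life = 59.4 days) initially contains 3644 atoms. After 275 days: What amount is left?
N = N₀(1/2)^(t/t½) = 147.2 atoms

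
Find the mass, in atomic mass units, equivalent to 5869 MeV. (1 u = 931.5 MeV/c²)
m = E/c² = 6.301 u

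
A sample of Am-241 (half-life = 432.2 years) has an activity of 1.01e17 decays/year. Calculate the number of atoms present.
N = A/λ = 6.298e19 atoms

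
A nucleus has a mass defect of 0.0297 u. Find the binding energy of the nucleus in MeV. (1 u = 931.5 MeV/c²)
B.E. = Δm × 931.5 = 27.67 MeV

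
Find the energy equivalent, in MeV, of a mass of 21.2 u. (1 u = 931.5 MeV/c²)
E = mc² = 19750 MeV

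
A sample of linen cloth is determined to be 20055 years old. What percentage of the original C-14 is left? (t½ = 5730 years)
N/N₀ = (1/2)^(t/t½) = 0.08839 = 8.84%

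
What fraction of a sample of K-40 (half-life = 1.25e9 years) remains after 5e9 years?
N/N₀ = (1/2)^(t/t½) = 0.0625 = 6.25%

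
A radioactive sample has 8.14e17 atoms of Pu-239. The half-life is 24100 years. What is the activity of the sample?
A = λN = 2.341e13 decays/year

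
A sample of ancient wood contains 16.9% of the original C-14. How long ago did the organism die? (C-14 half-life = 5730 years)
Age = t½ × log₂(1/ratio) = 14700 years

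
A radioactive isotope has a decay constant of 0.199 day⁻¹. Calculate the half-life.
t½ = ln(2)/λ = 3.483 days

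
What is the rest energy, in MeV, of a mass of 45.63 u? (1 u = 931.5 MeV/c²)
E = mc² = 42500 MeV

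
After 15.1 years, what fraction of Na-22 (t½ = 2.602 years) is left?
N/N₀ = (1/2)^(t/t½) = 0.01791 = 1.79%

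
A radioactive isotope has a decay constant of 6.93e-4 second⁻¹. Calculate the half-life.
t½ = ln(2)/λ = 1000 seconds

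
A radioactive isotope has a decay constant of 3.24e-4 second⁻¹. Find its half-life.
t½ = ln(2)/λ = 2139 seconds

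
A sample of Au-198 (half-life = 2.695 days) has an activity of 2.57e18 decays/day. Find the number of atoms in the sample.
N = A/λ = 9.992e18 atoms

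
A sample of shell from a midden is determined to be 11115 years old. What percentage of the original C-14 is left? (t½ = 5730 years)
N/N₀ = (1/2)^(t/t½) = 0.2607 = 26.1%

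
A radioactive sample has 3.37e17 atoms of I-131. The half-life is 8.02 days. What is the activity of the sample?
A = λN = 2.913e16 decays/day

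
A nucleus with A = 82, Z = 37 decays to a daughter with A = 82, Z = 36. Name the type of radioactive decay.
ΔA = 0, ΔZ = -1 ⇒ beta-plus decay (β⁺) or electron capture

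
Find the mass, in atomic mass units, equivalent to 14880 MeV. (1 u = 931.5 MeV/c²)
m = E/c² = 15.97 u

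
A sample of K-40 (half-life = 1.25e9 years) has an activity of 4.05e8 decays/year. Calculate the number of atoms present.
N = A/λ = 7.304e17 atoms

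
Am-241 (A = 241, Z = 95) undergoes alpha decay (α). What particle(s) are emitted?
α particle = ⁴₂He (2 protons + 2 neutrons)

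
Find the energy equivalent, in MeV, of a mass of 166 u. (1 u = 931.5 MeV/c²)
E = mc² = 1.546e5 MeV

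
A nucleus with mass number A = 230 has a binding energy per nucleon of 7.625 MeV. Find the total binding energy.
B.E. = 7.625 × 230 = 1754 MeV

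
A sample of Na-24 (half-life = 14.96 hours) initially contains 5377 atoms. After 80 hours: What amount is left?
N = N₀(1/2)^(t/t½) = 132.1 atoms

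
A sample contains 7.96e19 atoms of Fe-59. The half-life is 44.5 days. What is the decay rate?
A = λN = 1.24e18 decays/day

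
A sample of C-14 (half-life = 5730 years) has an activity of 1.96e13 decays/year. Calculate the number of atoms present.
N = A/λ = 1.62e17 atoms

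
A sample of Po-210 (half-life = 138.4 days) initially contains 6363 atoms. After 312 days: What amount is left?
N = N₀(1/2)^(t/t½) = 1334 atoms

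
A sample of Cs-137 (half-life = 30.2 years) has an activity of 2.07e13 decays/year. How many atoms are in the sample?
N = A/λ = 9.019e14 atoms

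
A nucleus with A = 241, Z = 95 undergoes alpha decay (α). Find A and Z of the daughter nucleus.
Daughter: A = 237, Z = 93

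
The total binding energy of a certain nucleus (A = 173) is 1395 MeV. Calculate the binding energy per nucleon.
B.E./A = 1395/173 = 8.064 MeV/nucleon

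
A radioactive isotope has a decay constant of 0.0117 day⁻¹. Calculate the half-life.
t½ = ln(2)/λ = 59.24 days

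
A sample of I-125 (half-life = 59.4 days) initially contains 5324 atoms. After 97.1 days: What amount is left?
N = N₀(1/2)^(t/t½) = 1715 atoms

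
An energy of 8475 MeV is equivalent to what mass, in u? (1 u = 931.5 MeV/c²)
m = E/c² = 9.098 u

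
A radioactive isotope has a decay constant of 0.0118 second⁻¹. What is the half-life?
t½ = ln(2)/λ = 58.74 seconds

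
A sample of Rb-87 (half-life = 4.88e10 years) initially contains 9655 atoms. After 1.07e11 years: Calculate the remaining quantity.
N = N₀(1/2)^(t/t½) = 2112 atoms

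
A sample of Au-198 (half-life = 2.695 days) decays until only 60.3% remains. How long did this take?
t = t½ × log₂(N₀/N) = 1.967 days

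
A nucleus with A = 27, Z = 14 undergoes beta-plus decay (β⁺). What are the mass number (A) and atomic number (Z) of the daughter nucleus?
Daughter: A = 27, Z = 13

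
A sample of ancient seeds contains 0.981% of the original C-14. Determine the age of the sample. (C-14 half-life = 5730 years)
Age = t½ × log₂(1/ratio) = 38230 years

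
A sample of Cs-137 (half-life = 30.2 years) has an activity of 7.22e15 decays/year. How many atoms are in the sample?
N = A/λ = 3.146e17 atoms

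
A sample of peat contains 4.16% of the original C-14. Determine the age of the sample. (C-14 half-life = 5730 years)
Age = t½ × log₂(1/ratio) = 26290 years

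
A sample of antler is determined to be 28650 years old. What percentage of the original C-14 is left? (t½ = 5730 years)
N/N₀ = (1/2)^(t/t½) = 0.03125 = 3.12%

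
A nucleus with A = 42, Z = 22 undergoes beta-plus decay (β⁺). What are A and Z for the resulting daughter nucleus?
Daughter: A = 42, Z = 21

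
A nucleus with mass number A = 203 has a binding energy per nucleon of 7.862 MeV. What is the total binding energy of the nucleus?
B.E. = 7.862 × 203 = 1596 MeV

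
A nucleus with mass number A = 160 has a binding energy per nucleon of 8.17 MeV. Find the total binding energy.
B.E. = 8.17 × 160 = 1307 MeV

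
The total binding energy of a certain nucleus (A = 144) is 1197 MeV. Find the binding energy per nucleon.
B.E./A = 1197/144 = 8.312 MeV/nucleon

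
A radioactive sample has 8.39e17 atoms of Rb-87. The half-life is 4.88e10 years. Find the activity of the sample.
A = λN = 1.192e7 decays/year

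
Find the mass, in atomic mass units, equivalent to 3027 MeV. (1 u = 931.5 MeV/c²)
m = E/c² = 3.25 u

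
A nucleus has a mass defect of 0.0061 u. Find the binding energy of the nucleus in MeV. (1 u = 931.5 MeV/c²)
B.E. = Δm × 931.5 = 5.682 MeV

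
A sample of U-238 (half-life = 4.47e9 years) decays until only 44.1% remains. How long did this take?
t = t½ × log₂(N₀/N) = 5.28e9 years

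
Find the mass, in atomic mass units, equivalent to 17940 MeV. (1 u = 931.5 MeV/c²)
m = E/c² = 19.26 u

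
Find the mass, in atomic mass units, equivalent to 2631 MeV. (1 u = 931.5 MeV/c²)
m = E/c² = 2.824 u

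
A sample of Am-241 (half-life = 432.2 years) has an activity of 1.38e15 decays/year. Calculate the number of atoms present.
N = A/λ = 8.605e17 atoms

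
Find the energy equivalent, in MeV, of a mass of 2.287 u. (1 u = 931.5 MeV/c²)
E = mc² = 2130 MeV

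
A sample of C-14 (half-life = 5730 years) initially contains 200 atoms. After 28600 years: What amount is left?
N = N₀(1/2)^(t/t½) = 6.288 atoms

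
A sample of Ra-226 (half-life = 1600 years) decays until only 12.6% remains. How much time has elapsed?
t = t½ × log₂(N₀/N) = 4782 years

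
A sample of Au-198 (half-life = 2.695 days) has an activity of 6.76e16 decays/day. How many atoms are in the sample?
N = A/λ = 2.628e17 atoms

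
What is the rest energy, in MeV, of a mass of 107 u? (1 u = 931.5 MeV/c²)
E = mc² = 99670 MeV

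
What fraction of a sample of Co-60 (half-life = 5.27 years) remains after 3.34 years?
N/N₀ = (1/2)^(t/t½) = 0.6445 = 64.4%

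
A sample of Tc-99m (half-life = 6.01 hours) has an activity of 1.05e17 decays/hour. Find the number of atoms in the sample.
N = A/λ = 9.104e17 atoms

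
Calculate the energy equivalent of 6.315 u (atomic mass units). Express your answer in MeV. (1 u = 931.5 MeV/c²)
E = mc² = 5882 MeV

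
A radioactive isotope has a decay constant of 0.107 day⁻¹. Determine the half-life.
t½ = ln(2)/λ = 6.478 days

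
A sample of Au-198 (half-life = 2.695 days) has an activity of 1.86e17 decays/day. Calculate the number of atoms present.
N = A/λ = 7.232e17 atoms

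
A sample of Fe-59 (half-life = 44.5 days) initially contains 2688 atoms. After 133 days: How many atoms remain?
N = N₀(1/2)^(t/t½) = 338.6 atoms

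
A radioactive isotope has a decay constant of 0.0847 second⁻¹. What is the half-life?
t½ = ln(2)/λ = 8.184 seconds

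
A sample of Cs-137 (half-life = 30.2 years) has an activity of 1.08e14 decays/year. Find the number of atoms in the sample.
N = A/λ = 4.705e15 atoms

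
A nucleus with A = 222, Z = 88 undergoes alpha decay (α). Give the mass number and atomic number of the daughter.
Daughter: A = 218, Z = 86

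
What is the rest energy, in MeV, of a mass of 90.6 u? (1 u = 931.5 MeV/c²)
E = mc² = 84390 MeV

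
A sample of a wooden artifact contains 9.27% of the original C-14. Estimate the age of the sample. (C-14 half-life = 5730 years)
Age = t½ × log₂(1/ratio) = 19660 years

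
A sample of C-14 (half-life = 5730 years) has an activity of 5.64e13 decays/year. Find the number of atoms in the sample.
N = A/λ = 4.662e17 atoms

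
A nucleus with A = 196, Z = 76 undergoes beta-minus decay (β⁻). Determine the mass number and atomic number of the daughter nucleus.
Daughter: A = 196, Z = 77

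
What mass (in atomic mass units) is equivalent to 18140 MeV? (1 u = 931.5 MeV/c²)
m = E/c² = 19.47 u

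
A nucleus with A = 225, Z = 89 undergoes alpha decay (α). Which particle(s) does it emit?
α particle = ⁴₂He (2 protons + 2 neutrons)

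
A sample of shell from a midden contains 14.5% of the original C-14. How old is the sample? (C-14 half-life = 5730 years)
Age = t½ × log₂(1/ratio) = 15960 years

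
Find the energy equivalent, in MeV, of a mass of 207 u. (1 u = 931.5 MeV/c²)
E = mc² = 1.928e5 MeV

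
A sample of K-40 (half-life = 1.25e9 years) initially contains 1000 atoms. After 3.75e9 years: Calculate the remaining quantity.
N = N₀(1/2)^(t/t½) = 125 atoms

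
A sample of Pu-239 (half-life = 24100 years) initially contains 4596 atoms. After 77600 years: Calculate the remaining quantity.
N = N₀(1/2)^(t/t½) = 493.3 atoms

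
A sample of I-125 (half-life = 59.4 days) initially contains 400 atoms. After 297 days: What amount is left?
N = N₀(1/2)^(t/t½) = 12.5 atoms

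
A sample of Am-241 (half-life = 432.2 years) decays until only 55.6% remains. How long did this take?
t = t½ × log₂(N₀/N) = 366 years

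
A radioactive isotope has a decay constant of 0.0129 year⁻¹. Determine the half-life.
t½ = ln(2)/λ = 53.73 years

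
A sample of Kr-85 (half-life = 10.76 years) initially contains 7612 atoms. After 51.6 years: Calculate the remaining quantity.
N = N₀(1/2)^(t/t½) = 274.1 atoms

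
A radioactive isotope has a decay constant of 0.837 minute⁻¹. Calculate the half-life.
t½ = ln(2)/λ = 0.8281 minutes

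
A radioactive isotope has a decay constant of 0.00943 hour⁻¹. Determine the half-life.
t½ = ln(2)/λ = 73.5 hours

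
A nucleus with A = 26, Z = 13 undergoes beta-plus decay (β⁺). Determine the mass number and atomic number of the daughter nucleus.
Daughter: A = 26, Z = 12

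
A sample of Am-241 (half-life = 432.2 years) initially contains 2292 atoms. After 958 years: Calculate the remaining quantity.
N = N₀(1/2)^(t/t½) = 493.1 atoms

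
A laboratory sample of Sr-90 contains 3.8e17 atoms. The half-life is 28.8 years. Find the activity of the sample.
A = λN = 9.146e15 decays/year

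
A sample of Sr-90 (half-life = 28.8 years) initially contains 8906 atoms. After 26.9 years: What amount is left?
N = N₀(1/2)^(t/t½) = 4661 atoms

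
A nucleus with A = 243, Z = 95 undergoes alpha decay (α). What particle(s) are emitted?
α particle = ⁴₂He (2 protons + 2 neutrons)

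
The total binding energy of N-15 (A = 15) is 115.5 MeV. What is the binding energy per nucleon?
B.E./A = 115.5/15 = 7.7 MeV/nucleon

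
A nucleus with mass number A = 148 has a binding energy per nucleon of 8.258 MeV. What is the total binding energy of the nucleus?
B.E. = 8.258 × 148 = 1222 MeV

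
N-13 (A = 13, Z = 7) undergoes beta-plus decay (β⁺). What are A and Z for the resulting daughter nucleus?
Daughter: A = 13, Z = 6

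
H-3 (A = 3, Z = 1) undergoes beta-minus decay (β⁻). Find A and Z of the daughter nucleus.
Daughter: A = 3, Z = 2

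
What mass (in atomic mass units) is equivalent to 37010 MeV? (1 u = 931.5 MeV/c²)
m = E/c² = 39.73 u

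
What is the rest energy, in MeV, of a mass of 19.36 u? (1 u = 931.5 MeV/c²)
E = mc² = 18030 MeV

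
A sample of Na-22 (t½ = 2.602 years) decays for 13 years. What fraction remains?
N/N₀ = (1/2)^(t/t½) = 0.03133 = 3.13%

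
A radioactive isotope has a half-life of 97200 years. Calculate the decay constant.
λ = ln(2)/t½ = 7.131e-6 year⁻¹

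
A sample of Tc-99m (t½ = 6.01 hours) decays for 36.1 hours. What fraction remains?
N/N₀ = (1/2)^(t/t½) = 0.01555 = 1.56%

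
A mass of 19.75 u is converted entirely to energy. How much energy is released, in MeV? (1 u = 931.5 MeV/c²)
E = mc² = 18400 MeV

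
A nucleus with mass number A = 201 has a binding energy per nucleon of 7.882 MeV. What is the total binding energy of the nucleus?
B.E. = 7.882 × 201 = 1584 MeV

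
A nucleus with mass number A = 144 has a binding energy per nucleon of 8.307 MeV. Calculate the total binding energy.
B.E. = 8.307 × 144 = 1196 MeV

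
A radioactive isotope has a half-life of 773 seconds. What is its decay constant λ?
λ = ln(2)/t½ = 8.967e-4 second⁻¹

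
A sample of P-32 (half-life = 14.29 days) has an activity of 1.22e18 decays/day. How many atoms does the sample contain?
N = A/λ = 2.515e19 atoms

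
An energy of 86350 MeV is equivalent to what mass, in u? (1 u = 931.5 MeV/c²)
m = E/c² = 92.7 u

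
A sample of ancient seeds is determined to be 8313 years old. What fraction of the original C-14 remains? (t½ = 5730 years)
N/N₀ = (1/2)^(t/t½) = 0.3658 = 36.6%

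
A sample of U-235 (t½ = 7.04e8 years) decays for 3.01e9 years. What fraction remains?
N/N₀ = (1/2)^(t/t½) = 0.05163 = 5.16%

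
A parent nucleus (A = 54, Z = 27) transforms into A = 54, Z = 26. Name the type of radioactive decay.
ΔA = 0, ΔZ = -1 ⇒ beta-plus decay (β⁺) or electron capture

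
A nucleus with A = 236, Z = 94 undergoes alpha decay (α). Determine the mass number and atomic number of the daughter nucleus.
Daughter: A = 232, Z = 92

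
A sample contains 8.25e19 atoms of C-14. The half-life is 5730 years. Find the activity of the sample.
A = λN = 9.98e15 decays/year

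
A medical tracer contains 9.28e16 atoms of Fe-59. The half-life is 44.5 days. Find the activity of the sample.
A = λN = 1.445e15 decays/day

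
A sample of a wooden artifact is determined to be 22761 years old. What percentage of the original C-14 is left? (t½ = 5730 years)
N/N₀ = (1/2)^(t/t½) = 0.06371 = 6.37%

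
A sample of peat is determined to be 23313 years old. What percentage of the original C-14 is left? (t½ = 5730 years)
N/N₀ = (1/2)^(t/t½) = 0.0596 = 5.96%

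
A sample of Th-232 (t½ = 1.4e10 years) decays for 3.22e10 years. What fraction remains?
N/N₀ = (1/2)^(t/t½) = 0.2031 = 20.3%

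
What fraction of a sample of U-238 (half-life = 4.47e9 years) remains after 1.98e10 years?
N/N₀ = (1/2)^(t/t½) = 0.04641 = 4.64%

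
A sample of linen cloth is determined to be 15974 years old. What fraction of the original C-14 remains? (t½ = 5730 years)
N/N₀ = (1/2)^(t/t½) = 0.1448 = 14.5%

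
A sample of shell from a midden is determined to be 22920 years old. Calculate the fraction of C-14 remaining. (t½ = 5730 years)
N/N₀ = (1/2)^(t/t½) = 0.0625 = 6.25%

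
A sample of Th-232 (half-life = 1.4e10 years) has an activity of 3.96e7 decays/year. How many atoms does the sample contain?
N = A/λ = 7.998e17 atoms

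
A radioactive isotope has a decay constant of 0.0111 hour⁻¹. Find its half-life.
t½ = ln(2)/λ = 62.45 hours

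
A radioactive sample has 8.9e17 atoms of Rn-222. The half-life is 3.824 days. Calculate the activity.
A = λN = 1.613e17 decays/day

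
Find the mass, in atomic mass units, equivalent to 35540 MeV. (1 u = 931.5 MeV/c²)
m = E/c² = 38.15 u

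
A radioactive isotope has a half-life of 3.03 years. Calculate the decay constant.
λ = ln(2)/t½ = 0.2288 year⁻¹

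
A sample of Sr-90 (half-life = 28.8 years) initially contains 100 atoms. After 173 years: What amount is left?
N = N₀(1/2)^(t/t½) = 1.555 atoms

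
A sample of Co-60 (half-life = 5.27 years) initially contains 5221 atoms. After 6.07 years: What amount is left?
N = N₀(1/2)^(t/t½) = 2350 atoms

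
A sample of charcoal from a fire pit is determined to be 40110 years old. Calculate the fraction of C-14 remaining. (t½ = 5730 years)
N/N₀ = (1/2)^(t/t½) = 0.007812 = 0.781%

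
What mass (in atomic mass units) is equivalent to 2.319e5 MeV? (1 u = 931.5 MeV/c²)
m = E/c² = 249 u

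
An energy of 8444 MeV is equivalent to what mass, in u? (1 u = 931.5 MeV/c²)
m = E/c² = 9.065 u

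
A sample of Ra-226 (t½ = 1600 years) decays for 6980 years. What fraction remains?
N/N₀ = (1/2)^(t/t½) = 0.04861 = 4.86%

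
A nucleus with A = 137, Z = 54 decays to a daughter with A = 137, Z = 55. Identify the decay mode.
ΔA = 0, ΔZ = +1 ⇒ beta-minus decay (β⁻)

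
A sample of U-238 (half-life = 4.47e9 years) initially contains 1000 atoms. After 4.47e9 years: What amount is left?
N = N₀(1/2)^(t/t½) = 500 atoms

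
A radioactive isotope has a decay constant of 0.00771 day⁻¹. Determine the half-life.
t½ = ln(2)/λ = 89.9 days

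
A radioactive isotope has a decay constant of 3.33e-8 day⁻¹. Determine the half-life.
t½ = ln(2)/λ = 2.082e7 days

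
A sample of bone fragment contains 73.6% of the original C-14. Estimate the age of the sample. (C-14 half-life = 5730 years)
Age = t½ × log₂(1/ratio) = 2534 years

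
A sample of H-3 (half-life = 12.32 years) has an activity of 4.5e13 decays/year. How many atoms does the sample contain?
N = A/λ = 7.998e14 atoms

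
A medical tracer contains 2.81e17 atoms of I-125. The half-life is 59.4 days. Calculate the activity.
A = λN = 3.279e15 decays/day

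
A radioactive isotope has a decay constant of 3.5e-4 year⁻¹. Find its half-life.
t½ = ln(2)/λ = 1980 years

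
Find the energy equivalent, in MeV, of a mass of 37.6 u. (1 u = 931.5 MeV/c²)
E = mc² = 35020 MeV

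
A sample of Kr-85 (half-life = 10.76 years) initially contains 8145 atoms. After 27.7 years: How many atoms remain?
N = N₀(1/2)^(t/t½) = 1368 atoms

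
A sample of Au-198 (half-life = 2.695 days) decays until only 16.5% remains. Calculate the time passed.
t = t½ × log₂(N₀/N) = 7.006 days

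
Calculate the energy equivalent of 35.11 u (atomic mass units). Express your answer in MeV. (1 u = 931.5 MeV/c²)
E = mc² = 32700 MeV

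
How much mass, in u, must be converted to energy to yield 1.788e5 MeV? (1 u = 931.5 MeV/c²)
m = E/c² = 191.9 u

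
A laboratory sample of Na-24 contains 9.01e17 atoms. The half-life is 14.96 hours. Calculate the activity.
A = λN = 4.175e16 decays/hour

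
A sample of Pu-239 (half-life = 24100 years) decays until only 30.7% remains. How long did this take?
t = t½ × log₂(N₀/N) = 41060 years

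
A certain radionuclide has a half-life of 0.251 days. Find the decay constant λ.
λ = ln(2)/t½ = 2.762 day⁻¹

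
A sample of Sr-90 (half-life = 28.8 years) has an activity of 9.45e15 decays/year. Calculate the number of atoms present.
N = A/λ = 3.926e17 atoms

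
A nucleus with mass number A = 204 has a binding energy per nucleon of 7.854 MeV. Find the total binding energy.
B.E. = 7.854 × 204 = 1602 MeV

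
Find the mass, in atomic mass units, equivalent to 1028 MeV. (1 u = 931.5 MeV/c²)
m = E/c² = 1.104 u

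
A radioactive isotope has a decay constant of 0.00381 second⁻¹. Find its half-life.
t½ = ln(2)/λ = 181.9 seconds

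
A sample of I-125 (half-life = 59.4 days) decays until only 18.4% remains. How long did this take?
t = t½ × log₂(N₀/N) = 145.1 days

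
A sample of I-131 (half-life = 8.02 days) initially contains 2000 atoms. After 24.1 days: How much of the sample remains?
N = N₀(1/2)^(t/t½) = 249.1 atoms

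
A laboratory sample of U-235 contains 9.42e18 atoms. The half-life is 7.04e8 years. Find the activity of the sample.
A = λN = 9.275e9 decays/year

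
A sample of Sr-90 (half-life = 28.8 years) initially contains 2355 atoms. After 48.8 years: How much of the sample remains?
N = N₀(1/2)^(t/t½) = 727.6 atoms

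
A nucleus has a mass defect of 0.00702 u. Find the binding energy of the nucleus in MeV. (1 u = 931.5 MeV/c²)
B.E. = Δm × 931.5 = 6.539 MeV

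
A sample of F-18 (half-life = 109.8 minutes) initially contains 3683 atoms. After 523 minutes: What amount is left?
N = N₀(1/2)^(t/t½) = 135.6 atoms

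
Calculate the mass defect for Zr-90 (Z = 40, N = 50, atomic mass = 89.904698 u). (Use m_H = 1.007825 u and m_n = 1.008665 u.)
Δm = Z·m_H + N·m_n − M = 0.8416 u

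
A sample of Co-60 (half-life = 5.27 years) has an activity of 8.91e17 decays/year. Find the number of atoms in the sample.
N = A/λ = 6.774e18 atoms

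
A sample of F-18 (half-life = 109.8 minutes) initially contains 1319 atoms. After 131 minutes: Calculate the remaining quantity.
N = N₀(1/2)^(t/t½) = 576.9 atoms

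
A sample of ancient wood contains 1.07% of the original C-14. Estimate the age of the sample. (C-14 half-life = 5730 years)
Age = t½ × log₂(1/ratio) = 37510 years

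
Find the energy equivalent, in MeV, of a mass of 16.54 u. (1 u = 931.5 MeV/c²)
E = mc² = 15410 MeV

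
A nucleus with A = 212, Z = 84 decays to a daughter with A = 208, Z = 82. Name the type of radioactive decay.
ΔA = -4, ΔZ = -2 ⇒ alpha decay (α)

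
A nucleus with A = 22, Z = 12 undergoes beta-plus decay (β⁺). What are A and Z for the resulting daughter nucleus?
Daughter: A = 22, Z = 11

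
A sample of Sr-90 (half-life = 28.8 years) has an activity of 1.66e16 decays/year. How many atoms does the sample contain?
N = A/λ = 6.897e17 atoms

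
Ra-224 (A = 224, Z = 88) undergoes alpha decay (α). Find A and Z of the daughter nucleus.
Daughter: A = 220, Z = 86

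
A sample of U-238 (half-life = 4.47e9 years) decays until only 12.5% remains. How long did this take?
t = t½ × log₂(N₀/N) = 1.341e10 years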